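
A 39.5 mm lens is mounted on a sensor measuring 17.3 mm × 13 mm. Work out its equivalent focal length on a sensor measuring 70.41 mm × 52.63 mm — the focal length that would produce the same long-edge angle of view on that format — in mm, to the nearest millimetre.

Equal angle of view means equal width/f ratio, so f₂ = f₁ · (width₂/width₁) = 39.5 × 70.41/17.3.
f₂ = 39.5 × 4.06994 ≈ 160.763 mm.

161 mm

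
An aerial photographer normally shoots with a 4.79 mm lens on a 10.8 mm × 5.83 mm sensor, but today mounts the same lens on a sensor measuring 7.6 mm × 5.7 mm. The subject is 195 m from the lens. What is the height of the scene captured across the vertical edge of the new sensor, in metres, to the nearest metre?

232 m

The focal length stays 4.79 mm; the relevant sensor dimension is now h = 5.7 mm. Object distance dₒ = 195 m = 195000 mm.
Thin-lens field height W = h·(dₒ − f)/f = 5.7 × (195000 − 4.79)/4.79 ≈ 232040.229 mm = 232.04 m.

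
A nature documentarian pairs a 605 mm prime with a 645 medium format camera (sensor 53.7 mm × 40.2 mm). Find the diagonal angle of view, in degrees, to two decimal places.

6.35°

Sensor diagonal = √(53.7² + 40.2²) = √4499.7300 ≈ 67.0800 mm.
Angle of view α = 2·arctan(d/2f) with d = 67.0800 mm and f = 605 mm.
d/2f = 0.05544; arctan(0.05544) ≈ 3.1731°, so α ≈ 6.3462°.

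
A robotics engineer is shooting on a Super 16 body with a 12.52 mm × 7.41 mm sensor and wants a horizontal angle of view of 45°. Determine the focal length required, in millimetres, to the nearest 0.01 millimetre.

From α = 2·arctan(w/2f) we get f = w / (2·tan(α/2)).
With w = 12.52 mm and α/2 = 22.5°, tan(α/2) ≈ 0.41421, so f ≈ 12.52 / 0.82843 ≈ 15.1130 mm.

15.11 mm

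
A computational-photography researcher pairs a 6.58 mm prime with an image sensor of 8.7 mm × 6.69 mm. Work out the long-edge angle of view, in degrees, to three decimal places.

66.937°

Angle of view α = 2·arctan(w/2f) with w = 8.7 mm and f = 6.58 mm.
w/2f = 0.66109; arctan(0.66109) ≈ 33.4685°, so α ≈ 66.9369°.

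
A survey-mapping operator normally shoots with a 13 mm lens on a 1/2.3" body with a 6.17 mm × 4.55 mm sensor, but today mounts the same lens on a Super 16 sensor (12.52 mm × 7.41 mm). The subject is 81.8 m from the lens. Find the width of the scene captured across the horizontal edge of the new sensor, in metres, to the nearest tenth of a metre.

78.8 m

The focal length stays 13 mm; the relevant sensor dimension is now w = 12.52 mm. Object distance dₒ = 81.8 m = 81800 mm.
Thin-lens field width W = w·(dₒ − f)/f = 12.52 × (81800 − 13)/13 ≈ 78767.172 mm = 78.7672 m.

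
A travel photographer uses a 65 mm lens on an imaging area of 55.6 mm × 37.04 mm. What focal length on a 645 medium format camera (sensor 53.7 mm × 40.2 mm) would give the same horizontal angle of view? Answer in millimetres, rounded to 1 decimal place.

62.8 mm

Equal angle of view means equal width/f ratio, so f₂ = f₁ · (width₂/width₁) = 65 × 53.7/55.6.
f₂ = 65 × 0.96583 ≈ 62.779 mm.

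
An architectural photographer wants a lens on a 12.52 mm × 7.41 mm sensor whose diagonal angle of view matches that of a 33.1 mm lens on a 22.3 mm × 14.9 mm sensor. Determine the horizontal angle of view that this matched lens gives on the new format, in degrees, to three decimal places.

38.442°

Sensor diagonal = √(22.3² + 14.9²) = √719.3000 ≈ 26.8198 mm.
Sensor diagonal = √(12.52² + 7.41²) = √211.6585 ≈ 14.5485 mm.
Equal diagonal AOV ⇒ f₂ = f₁ · 14.5485/26.8198 = 33.1 × 0.54245 ≈ 17.9552 mm.
Horizontal AOV on the new format = 2·arctan(12.52 / (2 × 17.9552)) = 2·arctan(0.34865) ≈ 38.4417°.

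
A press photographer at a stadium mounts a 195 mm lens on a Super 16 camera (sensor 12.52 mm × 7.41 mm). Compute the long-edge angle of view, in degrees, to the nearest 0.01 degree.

3.68°

Angle of view α = 2·arctan(w/2f) with w = 12.52 mm and f = 195 mm.
w/2f = 0.03210; arctan(0.03210) ≈ 1.8387°, so α ≈ 3.6774°.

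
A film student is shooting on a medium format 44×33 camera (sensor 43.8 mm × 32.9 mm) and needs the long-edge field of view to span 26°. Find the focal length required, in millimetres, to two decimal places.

From α = 2·arctan(w/2f) we get f = w / (2·tan(α/2)).
With w = 43.8 mm and α/2 = 13°, tan(α/2) ≈ 0.23087, so f ≈ 43.8 / 0.46174 ≈ 94.8593 mm.

94.86 mm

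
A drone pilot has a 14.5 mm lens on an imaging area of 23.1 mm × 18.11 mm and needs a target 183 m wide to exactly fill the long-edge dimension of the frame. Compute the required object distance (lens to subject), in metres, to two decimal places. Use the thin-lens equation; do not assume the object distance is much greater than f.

114.88 m

W: 183 m = 183000 mm.
Magnification m = w/W = dᵢ/dₒ; combined with 1/f = 1/dₒ + 1/dᵢ this gives dₒ = f·(1 + W/w).
dₒ = 14.5 mm × (1 + 183000/23.1) = 14.5 × 7923.0779 ≈ 114884.630 mm = 114.885 m.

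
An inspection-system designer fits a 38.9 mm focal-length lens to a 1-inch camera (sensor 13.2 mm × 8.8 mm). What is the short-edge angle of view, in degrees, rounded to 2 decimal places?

Angle of view α = 2·arctan(h/2f) with h = 8.8 mm and f = 38.9 mm.
h/2f = 0.11311; arctan(0.11311) ≈ 6.4533°, so α ≈ 12.9067°.

12.91°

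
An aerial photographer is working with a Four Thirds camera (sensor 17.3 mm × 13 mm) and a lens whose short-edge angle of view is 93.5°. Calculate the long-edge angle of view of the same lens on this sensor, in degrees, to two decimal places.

From the short-edge AOV: f = 13 / (2·tan(46.75°)) = 13 / 2.12606 ≈ 6.1146 mm.
Long-edge AOV = 2·arctan(17.3 / (2 × 6.1146)) = 2·arctan(1.41465) ≈ 109.4879°.

109.49°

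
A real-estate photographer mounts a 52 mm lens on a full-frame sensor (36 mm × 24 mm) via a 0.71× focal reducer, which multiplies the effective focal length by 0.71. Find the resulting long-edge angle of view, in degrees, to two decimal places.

51.98°

Effective focal length f = 52 × 0.71 = 36.92 mm.
α = 2·arctan(36 / (2 × 36.92)) = 2·arctan(0.48754) ≈ 51.9822°.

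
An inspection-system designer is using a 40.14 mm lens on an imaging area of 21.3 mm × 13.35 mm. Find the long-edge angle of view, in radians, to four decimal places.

Angle of view α = 2·arctan(w/2f) with w = 21.3 mm and f = 40.14 mm.
w/2f = 0.26532; arctan(0.26532) ≈ 0.2593 rad, so α ≈ 0.5187 rad.

0.5187 rad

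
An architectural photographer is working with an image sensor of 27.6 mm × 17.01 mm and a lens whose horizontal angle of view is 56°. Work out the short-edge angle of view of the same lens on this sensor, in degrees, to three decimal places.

36.287°

From the horizontal AOV: f = 27.6 / (2·tan(28°)) = 27.6 / 1.06342 ≈ 25.9540 mm.
Short-edge AOV = 2·arctan(17.01 / (2 × 25.9540)) = 2·arctan(0.32769) ≈ 36.2874°.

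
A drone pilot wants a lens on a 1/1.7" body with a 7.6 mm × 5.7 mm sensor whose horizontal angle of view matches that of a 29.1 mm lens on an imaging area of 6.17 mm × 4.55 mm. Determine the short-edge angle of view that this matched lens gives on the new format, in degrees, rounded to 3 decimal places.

Equal horizontal AOV ⇒ f₂ = f₁ · 7.6/6.17 = 29.1 × 1.23177 ≈ 35.8444 mm.
Short-edge AOV on the new format = 2·arctan(5.7 / (2 × 35.8444)) = 2·arctan(0.07951) ≈ 9.0921°.

9.092°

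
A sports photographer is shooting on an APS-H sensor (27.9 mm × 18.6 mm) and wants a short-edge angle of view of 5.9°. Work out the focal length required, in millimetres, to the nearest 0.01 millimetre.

180.47 mm

From α = 2·arctan(h/2f) we get f = h / (2·tan(α/2)).
With h = 18.6 mm and α/2 = 2.95°, tan(α/2) ≈ 0.05153, so f ≈ 18.6 / 0.10307 ≈ 180.4677 mm.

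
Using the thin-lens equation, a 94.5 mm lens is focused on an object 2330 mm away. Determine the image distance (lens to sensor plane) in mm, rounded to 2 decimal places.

98.49 mm

1/dᵢ = 1/f − 1/dₒ = 1/94.5 − 1/2330 = 0.0101528 mm⁻¹.
dᵢ = 1/0.0101528 ≈ 98.4947 mm.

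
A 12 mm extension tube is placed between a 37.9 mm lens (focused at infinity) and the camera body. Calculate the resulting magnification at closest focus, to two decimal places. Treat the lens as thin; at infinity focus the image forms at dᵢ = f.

0.32×

The tube moves the image plane from f to f + e, so dᵢ = 37.9 + 12 = 49.9 mm. Focus is achieved when 1/f = 1/dₒ + 1/dᵢ, giving dₒ = 1/(1/f − 1/(f+e)).
Magnification m = dᵢ/dₒ = (f+e)·(1/f − 1/(f+e)) = e/f = 12/37.9 ≈ 0.3166.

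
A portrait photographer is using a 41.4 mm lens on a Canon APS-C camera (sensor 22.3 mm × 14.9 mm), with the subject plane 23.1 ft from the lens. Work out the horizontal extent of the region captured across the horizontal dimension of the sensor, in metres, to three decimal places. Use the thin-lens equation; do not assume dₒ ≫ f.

3.770 m

dₒ: 23.1 ft × 304.8 mm/ft = 7040.88 mm.
Similar triangles through the lens centre give W/dₒ = w/dᵢ; with 1/f = 1/dₒ + 1/dᵢ this gives W = w·(dₒ − f)/f.
W = 22.3 mm × (7040.88 − 41.4) / 41.4 = 22.3 × 169.0696 ≈ 3770.251 mm = 3.77025 m.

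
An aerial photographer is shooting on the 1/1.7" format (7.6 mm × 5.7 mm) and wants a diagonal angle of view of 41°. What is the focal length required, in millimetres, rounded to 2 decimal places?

Sensor diagonal = √(7.6² + 5.7²) = √90.2500 ≈ 9.5000 mm.
From α = 2·arctan(d/2f) we get f = d / (2·tan(α/2)).
With d = 9.5000 mm and α/2 = 20.5°, tan(α/2) ≈ 0.37388, so f ≈ 9.5000 / 0.74777 ≈ 12.7045 mm.

12.70 mm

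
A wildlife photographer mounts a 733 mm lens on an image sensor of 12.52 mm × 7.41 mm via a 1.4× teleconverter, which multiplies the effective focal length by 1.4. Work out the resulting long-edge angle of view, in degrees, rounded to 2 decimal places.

Effective focal length f = 733 × 1.4 = 1026.2 mm.
α = 2·arctan(12.52 / (2 × 1026.2)) = 2·arctan(0.00610) ≈ 0.6990°.

0.70°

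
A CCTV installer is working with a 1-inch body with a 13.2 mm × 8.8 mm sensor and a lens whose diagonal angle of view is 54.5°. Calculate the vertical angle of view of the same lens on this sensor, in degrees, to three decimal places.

Sensor diagonal = √(13.2² + 8.8²) = √251.6800 ≈ 15.8644 mm.
From the diagonal AOV: f = 15.8644 / (2·tan(27.25°)) = 15.8644 / 1.03007 ≈ 15.4013 mm.
Vertical AOV = 2·arctan(8.8 / (2 × 15.4013)) = 2·arctan(0.28569) ≈ 31.8882°.

31.888°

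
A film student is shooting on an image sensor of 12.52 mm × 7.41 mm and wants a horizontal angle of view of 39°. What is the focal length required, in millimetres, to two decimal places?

From α = 2·arctan(w/2f) we get f = w / (2·tan(α/2)).
With w = 12.52 mm and α/2 = 19.5°, tan(α/2) ≈ 0.35412, so f ≈ 12.52 / 0.70824 ≈ 17.6777 mm.

17.68 mm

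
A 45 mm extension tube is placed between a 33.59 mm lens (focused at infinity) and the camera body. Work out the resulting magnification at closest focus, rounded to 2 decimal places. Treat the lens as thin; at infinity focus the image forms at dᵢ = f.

1.34×

The tube moves the image plane from f to f + e, so dᵢ = 33.59 + 45 = 78.59 mm. Focus is achieved when 1/f = 1/dₒ + 1/dᵢ, giving dₒ = 1/(1/f − 1/(f+e)).
Magnification m = dᵢ/dₒ = (f+e)·(1/f − 1/(f+e)) = e/f = 45/33.59 ≈ 1.3397.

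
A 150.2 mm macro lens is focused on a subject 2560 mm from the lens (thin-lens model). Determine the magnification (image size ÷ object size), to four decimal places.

Thin lens: 1/f = 1/dₒ + 1/dᵢ → 1/dᵢ = 1/150.2 − 1/2560 = 0.0062672 mm⁻¹, so dᵢ ≈ 159.5618 mm.
Magnification m = dᵢ/dₒ = 159.5618/2560 ≈ 0.06233.

0.0623×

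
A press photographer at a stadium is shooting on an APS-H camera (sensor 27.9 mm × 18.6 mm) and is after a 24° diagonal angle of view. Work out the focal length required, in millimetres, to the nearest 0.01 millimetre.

Sensor diagonal = √(27.9² + 18.6²) = √1124.3700 ≈ 33.5316 mm.
From α = 2·arctan(d/2f) we get f = d / (2·tan(α/2)).
With d = 33.5316 mm and α/2 = 12°, tan(α/2) ≈ 0.21256, so f ≈ 33.5316 / 0.42511 ≈ 78.8770 mm.

78.88 mm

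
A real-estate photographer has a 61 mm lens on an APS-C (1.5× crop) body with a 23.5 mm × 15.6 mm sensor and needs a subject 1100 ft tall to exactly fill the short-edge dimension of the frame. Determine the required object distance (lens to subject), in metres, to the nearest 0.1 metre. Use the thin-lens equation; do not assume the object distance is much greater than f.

W: 1100 ft × 304.8 mm/ft = 335279.99 mm.
Magnification m = h/W = dᵢ/dₒ; combined with 1/f = 1/dₒ + 1/dᵢ this gives dₒ = f·(1 + W/h).
dₒ = 61 mm × (1 + 335280/15.6) = 61 × 21493.3070 ≈ 1311091.727 mm = 1311.09 m.

1311.1 m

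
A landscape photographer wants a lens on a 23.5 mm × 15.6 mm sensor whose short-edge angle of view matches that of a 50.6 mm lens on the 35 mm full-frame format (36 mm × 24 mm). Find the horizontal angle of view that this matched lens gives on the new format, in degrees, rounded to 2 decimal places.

Equal short-edge AOV ⇒ f₂ = f₁ · 15.6/24 = 50.6 × 0.65000 ≈ 32.8900 mm.
Horizontal AOV on the new format = 2·arctan(23.5 / (2 × 32.8900)) = 2·arctan(0.35725) ≈ 39.3187°.

39.32°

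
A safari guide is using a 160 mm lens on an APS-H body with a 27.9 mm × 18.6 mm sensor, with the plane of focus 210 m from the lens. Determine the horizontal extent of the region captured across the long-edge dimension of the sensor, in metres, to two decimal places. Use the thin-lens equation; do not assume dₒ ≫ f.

dₒ: 210 m = 210000 mm.
Similar triangles through the lens centre give W/dₒ = w/dᵢ; with 1/f = 1/dₒ + 1/dᵢ this gives W = w·(dₒ − f)/f.
W = 27.9 mm × (210000 − 160) / 160 = 27.9 × 1311.5000 ≈ 36590.850 mm = 36.5908 m.

36.59 m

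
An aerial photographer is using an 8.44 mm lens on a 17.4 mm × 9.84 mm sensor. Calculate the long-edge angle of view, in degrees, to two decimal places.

91.74°

Angle of view α = 2·arctan(w/2f) with w = 17.4 mm and f = 8.44 mm.
w/2f = 1.03081; arctan(1.03081) ≈ 45.8691°, so α ≈ 91.7381°.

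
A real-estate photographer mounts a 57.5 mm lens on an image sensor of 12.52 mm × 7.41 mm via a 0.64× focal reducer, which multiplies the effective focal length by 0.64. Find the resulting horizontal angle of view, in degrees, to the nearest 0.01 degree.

19.31°

Effective focal length f = 57.5 × 0.64 = 36.8 mm.
α = 2·arctan(12.52 / (2 × 36.8)) = 2·arctan(0.17011) ≈ 19.3082°.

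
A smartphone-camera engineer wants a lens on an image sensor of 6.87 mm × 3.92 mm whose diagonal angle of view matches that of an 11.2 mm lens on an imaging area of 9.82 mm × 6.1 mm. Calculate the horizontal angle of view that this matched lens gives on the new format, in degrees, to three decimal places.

Sensor diagonal = √(9.82² + 6.1²) = √133.6424 ≈ 11.5604 mm.
Sensor diagonal = √(6.87² + 3.92²) = √62.5633 ≈ 7.9097 mm.
Equal diagonal AOV ⇒ f₂ = f₁ · 7.9097/11.5604 = 11.2 × 0.68421 ≈ 7.6631 mm.
Horizontal AOV on the new format = 2·arctan(6.87 / (2 × 7.6631)) = 2·arctan(0.44825) ≈ 48.2887°.

48.289°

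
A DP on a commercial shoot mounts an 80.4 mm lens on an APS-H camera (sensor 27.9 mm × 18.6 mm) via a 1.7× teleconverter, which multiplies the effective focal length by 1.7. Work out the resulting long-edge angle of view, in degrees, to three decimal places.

11.655°

Effective focal length f = 80.4 × 1.7 = 136.68 mm.
α = 2·arctan(27.9 / (2 × 136.68)) = 2·arctan(0.10206) ≈ 11.6552°.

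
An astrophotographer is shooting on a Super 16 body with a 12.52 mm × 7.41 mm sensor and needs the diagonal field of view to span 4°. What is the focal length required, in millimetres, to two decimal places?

Sensor diagonal = √(12.52² + 7.41²) = √211.6585 ≈ 14.5485 mm.
From α = 2·arctan(d/2f) we get f = d / (2·tan(α/2)).
With d = 14.5485 mm and α/2 = 2°, tan(α/2) ≈ 0.03492, so f ≈ 14.5485 / 0.06984 ≈ 208.3071 mm.

208.31 mm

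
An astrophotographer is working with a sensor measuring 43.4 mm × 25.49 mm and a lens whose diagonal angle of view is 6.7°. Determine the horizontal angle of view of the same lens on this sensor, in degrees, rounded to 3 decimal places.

Sensor diagonal = √(43.4² + 25.49²) = √2533.3001 ≈ 50.3319 mm.
From the diagonal AOV: f = 50.3319 / (2·tan(3.35°)) = 50.3319 / 0.11707 ≈ 429.9281 mm.
Horizontal AOV = 2·arctan(43.4 / (2 × 429.9281)) = 2·arctan(0.05047) ≈ 5.7789°.

5.779°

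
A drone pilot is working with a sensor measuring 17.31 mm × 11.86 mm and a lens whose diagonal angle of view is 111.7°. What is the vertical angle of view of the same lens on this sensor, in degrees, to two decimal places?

79.61°

Sensor diagonal = √(17.31² + 11.86²) = √440.2957 ≈ 20.9832 mm.
From the diagonal AOV: f = 20.9832 / (2·tan(55.85°)) = 20.9832 / 2.94844 ≈ 7.1167 mm.
Vertical AOV = 2·arctan(11.86 / (2 × 7.1167)) = 2·arctan(0.83325) ≈ 79.6055°.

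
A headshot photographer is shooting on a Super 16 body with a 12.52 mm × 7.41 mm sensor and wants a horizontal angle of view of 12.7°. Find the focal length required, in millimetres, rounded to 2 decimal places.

From α = 2·arctan(w/2f) we get f = w / (2·tan(α/2)).
With w = 12.52 mm and α/2 = 6.35°, tan(α/2) ≈ 0.11128, so f ≈ 12.52 / 0.22257 ≈ 56.2523 mm.

56.25 mm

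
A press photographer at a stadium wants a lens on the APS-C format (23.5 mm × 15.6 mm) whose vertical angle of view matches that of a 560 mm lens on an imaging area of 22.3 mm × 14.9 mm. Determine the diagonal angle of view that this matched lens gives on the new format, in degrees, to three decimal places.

2.756°

Equal vertical AOV ⇒ f₂ = f₁ · 15.6/14.9 = 560 × 1.04698 ≈ 586.3087 mm.
Sensor diagonal = √(23.5² + 15.6²) = √795.6100 ≈ 28.2066 mm.
Diagonal AOV on the new format = 2·arctan(28.2066 / (2 × 586.3087)) = 2·arctan(0.02405) ≈ 2.7559°.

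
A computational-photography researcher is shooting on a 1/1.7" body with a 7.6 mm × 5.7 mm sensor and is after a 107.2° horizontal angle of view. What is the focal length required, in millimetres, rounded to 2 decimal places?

From α = 2·arctan(w/2f) we get f = w / (2·tan(α/2)).
With w = 7.6 mm and α/2 = 53.6°, tan(α/2) ≈ 1.35637, so f ≈ 7.6 / 2.71273 ≈ 2.8016 mm.

2.80 mm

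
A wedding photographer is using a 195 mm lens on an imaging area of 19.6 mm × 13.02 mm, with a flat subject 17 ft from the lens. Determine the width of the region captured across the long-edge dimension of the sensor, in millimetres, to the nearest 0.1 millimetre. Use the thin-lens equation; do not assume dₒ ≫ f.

dₒ: 17 ft × 304.8 mm/ft = 5181.60 mm.
Similar triangles through the lens centre give W/dₒ = w/dᵢ; with 1/f = 1/dₒ + 1/dᵢ this gives W = w·(dₒ − f)/f.
W = 19.6 mm × (5181.6 − 195) / 195 = 19.6 × 25.5723 ≈ 501.217 mm.

501.2 mm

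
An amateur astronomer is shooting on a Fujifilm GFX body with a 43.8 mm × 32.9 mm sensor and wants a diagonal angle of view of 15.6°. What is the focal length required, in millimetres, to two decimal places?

Sensor diagonal = √(43.8² + 32.9²) = √3000.8500 ≈ 54.7800 mm.
From α = 2·arctan(d/2f) we get f = d / (2·tan(α/2)).
With d = 54.7800 mm and α/2 = 7.8°, tan(α/2) ≈ 0.13698, so f ≈ 54.7800 / 0.27397 ≈ 199.9519 mm.

199.95 mm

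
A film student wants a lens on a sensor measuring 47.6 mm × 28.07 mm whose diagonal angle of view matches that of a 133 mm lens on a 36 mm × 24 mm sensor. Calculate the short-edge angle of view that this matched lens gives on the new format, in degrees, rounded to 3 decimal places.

9.446°

Sensor diagonal = √(36² + 24²) = √1872.0000 ≈ 43.2666 mm.
Sensor diagonal = √(47.6² + 28.07²) = √3053.6849 ≈ 55.2602 mm.
Equal diagonal AOV ⇒ f₂ = f₁ · 55.2602/43.2666 = 133 × 1.27720 ≈ 169.8677 mm.
Short-edge AOV on the new format = 2·arctan(28.07 / (2 × 169.8677)) = 2·arctan(0.08262) ≈ 9.4465°.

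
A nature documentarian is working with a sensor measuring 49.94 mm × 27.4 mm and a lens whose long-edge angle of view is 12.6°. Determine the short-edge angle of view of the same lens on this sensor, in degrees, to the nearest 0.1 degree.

From the long-edge AOV: f = 49.94 / (2·tan(6.3°)) = 49.94 / 0.22080 ≈ 226.1754 mm.
Short-edge AOV = 2·arctan(27.4 / (2 × 226.1754)) = 2·arctan(0.06057) ≈ 6.9326°.

6.9°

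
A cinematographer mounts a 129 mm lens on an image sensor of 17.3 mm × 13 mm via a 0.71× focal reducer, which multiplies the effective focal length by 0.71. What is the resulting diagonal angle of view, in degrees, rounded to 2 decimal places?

Effective focal length f = 129 × 0.71 = 91.59 mm.
Sensor diagonal = √(17.3² + 13²) = √468.2900 ≈ 21.6400 mm.
α = 2·arctan(21.640 / (2 × 91.59)) = 2·arctan(0.11814) ≈ 13.4748°.

13.47°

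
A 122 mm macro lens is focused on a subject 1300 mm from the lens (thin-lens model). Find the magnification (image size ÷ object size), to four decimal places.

0.1036×

Thin lens: 1/f = 1/dₒ + 1/dᵢ → 1/dᵢ = 1/122 − 1/1300 = 0.0074275 mm⁻¹, so dᵢ ≈ 134.6350 mm.
Magnification m = dᵢ/dₒ = 134.6350/1300 ≈ 0.10357.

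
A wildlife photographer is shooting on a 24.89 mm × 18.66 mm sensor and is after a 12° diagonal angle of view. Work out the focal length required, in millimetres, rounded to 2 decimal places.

147.99 mm

Sensor diagonal = √(24.89² + 18.66²) = √967.7077 ≈ 31.1080 mm.
From α = 2·arctan(d/2f) we get f = d / (2·tan(α/2)).
With d = 31.1080 mm and α/2 = 6°, tan(α/2) ≈ 0.10510, so f ≈ 31.1080 / 0.21021 ≈ 147.9864 mm.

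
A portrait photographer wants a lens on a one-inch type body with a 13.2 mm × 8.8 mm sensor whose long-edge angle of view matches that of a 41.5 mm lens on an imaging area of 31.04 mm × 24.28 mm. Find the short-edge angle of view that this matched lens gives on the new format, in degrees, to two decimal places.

Equal long-edge AOV ⇒ f₂ = f₁ · 13.2/31.04 = 41.5 × 0.42526 ≈ 17.6482 mm.
Short-edge AOV on the new format = 2·arctan(8.8 / (2 × 17.6482)) = 2·arctan(0.24932) ≈ 27.9988°.

28.00°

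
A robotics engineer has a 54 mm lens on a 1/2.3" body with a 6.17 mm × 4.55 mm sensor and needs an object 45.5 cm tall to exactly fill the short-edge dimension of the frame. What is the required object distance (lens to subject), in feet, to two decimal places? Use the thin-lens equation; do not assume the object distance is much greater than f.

17.89 ft

W: 45.5 cm = 455 mm.
Magnification m = h/W = dᵢ/dₒ; combined with 1/f = 1/dₒ + 1/dᵢ this gives dₒ = f·(1 + W/h).
dₒ = 54 mm × (1 + 455/4.55) = 54 × 101.0000 ≈ 5454.000 mm = 5454.000/304.8 ft = 17.8937 ft.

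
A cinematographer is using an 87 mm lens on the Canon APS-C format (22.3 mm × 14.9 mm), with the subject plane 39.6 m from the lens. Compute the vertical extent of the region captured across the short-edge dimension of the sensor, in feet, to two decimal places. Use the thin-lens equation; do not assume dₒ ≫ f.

dₒ: 39.6 m = 39600 mm.
Similar triangles through the lens centre give W/dₒ = h/dᵢ; with 1/f = 1/dₒ + 1/dᵢ this gives W = h·(dₒ − f)/f.
W = 14.9 mm × (39600 − 87) / 87 = 14.9 × 454.1724 ≈ 6767.169 mm = 6767.169/304.8 ft = 22.202 ft.

22.20 ft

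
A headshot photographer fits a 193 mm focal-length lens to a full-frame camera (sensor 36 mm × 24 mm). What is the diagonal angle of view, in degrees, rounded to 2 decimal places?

Sensor diagonal = √(36² + 24²) = √1872.0000 ≈ 43.2666 mm.
Angle of view α = 2·arctan(d/2f) with d = 43.2666 mm and f = 193 mm.
d/2f = 0.11209; arctan(0.11209) ≈ 6.3956°, so α ≈ 12.7911°.

12.79°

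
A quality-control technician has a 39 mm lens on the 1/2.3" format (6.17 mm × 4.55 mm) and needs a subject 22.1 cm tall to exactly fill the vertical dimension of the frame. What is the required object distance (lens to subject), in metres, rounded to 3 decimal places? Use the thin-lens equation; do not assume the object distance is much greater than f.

1.933 m

W: 22.1 cm = 221 mm.
Magnification m = h/W = dᵢ/dₒ; combined with 1/f = 1/dₒ + 1/dᵢ this gives dₒ = f·(1 + W/h).
dₒ = 39 mm × (1 + 221/4.55) = 39 × 49.5714 ≈ 1933.286 mm = 1.93329 m.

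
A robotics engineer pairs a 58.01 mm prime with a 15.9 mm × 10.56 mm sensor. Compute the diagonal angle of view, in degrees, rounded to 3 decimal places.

Sensor diagonal = √(15.9² + 10.56²) = √364.3236 ≈ 19.0873 mm.
Angle of view α = 2·arctan(d/2f) with d = 19.0873 mm and f = 58.01 mm.
d/2f = 0.16452; arctan(0.16452) ≈ 9.3424°, so α ≈ 18.6849°.

18.685°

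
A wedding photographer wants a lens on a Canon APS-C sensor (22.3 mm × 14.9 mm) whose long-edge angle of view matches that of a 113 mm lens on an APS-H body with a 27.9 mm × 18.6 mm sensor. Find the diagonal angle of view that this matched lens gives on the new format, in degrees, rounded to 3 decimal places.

16.890°

Equal long-edge AOV ⇒ f₂ = f₁ · 22.3/27.9 = 113 × 0.79928 ≈ 90.3190 mm.
Sensor diagonal = √(22.3² + 14.9²) = √719.3000 ≈ 26.8198 mm.
Diagonal AOV on the new format = 2·arctan(26.8198 / (2 × 90.3190)) = 2·arctan(0.14847) ≈ 16.8903°.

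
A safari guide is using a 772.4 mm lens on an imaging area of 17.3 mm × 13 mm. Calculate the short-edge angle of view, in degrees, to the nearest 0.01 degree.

0.96°

Angle of view α = 2·arctan(h/2f) with h = 13 mm and f = 772.4 mm.
h/2f = 0.00842; arctan(0.00842) ≈ 0.4822°, so α ≈ 0.9643°.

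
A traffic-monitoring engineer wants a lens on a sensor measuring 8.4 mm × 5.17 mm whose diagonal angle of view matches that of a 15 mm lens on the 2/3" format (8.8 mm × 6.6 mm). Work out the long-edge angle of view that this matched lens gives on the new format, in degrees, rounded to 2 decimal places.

Sensor diagonal = √(8.8² + 6.6²) = √121.0000 ≈ 11.0000 mm.
Sensor diagonal = √(8.4² + 5.17²) = √97.2889 ≈ 9.8635 mm.
Equal diagonal AOV ⇒ f₂ = f₁ · 9.8635/11.0000 = 15 × 0.89668 ≈ 13.4502 mm.
Long-edge AOV on the new format = 2·arctan(8.4 / (2 × 13.4502)) = 2·arctan(0.31226) ≈ 34.6832°.

34.68°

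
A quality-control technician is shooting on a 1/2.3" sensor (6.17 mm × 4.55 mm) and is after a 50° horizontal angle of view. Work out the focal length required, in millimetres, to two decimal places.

From α = 2·arctan(w/2f) we get f = w / (2·tan(α/2)).
With w = 6.17 mm and α/2 = 25°, tan(α/2) ≈ 0.46631, so f ≈ 6.17 / 0.93262 ≈ 6.6158 mm.

6.62 mm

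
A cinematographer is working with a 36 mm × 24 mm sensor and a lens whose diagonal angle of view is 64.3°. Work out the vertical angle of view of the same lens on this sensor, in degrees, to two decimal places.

Sensor diagonal = √(36² + 24²) = √1872.0000 ≈ 43.2666 mm.
From the diagonal AOV: f = 43.2666 / (2·tan(32.15°)) = 43.2666 / 1.25703 ≈ 34.4197 mm.
Vertical AOV = 2·arctan(24 / (2 × 34.4197)) = 2·arctan(0.34864) ≈ 38.4410°.

38.44°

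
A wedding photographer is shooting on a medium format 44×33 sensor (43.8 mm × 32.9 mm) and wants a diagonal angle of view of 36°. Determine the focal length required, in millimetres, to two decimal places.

Sensor diagonal = √(43.8² + 32.9²) = √3000.8500 ≈ 54.7800 mm.
From α = 2·arctan(d/2f) we get f = d / (2·tan(α/2)).
With d = 54.7800 mm and α/2 = 18°, tan(α/2) ≈ 0.32492, so f ≈ 54.7800 / 0.64984 ≈ 84.2978 mm.

84.30 mm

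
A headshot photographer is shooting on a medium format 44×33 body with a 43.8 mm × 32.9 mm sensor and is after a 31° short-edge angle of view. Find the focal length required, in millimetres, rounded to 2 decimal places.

From α = 2·arctan(h/2f) we get f = h / (2·tan(α/2)).
With h = 32.9 mm and α/2 = 15.5°, tan(α/2) ≈ 0.27732, so f ≈ 32.9 / 0.55465 ≈ 59.3168 mm.

59.32 mm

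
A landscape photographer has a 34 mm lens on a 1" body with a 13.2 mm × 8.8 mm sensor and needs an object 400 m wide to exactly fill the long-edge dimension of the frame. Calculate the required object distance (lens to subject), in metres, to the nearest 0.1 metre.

W: 400 m = 400000 mm.
Magnification m = w/W = dᵢ/dₒ; combined with 1/f = 1/dₒ + 1/dᵢ this gives dₒ = f·(1 + W/w).
dₒ = 34 mm × (1 + 400000/13.2) = 34 × 30304.0303 ≈ 1030337.030 mm = 1030.34 m.

1030.3 m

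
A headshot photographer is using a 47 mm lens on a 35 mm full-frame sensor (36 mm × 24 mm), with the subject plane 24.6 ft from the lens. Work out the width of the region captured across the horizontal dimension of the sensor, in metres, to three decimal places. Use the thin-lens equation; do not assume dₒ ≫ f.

5.707 m

dₒ: 24.6 ft × 304.8 mm/ft = 7498.08 mm.
Similar triangles through the lens centre give W/dₒ = w/dᵢ; with 1/f = 1/dₒ + 1/dᵢ this gives W = w·(dₒ − f)/f.
W = 36 mm × (7498.08 − 47) / 47 = 36 × 158.5336 ≈ 5707.210 mm = 5.70721 m.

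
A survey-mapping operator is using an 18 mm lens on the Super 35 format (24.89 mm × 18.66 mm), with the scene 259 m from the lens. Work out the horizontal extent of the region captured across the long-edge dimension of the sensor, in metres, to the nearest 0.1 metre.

dₒ: 259 m = 259000 mm.
Similar triangles through the lens centre give W/dₒ = w/dᵢ; with 1/f = 1/dₒ + 1/dᵢ this gives W = w·(dₒ − f)/f.
W = 24.89 mm × (259000 − 18) / 18 = 24.89 × 14387.8889 ≈ 358114.554 mm = 358.115 m.

358.1 m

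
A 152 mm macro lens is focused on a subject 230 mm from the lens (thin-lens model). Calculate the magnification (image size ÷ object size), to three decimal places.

1.949×

Thin lens: 1/f = 1/dₒ + 1/dᵢ → 1/dᵢ = 1/152 − 1/230 = 0.0022311 mm⁻¹, so dᵢ ≈ 448.2051 mm.
Magnification m = dᵢ/dₒ = 448.2051/230 ≈ 1.94872.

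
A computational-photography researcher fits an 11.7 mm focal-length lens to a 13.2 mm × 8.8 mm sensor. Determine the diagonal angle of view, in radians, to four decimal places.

1.1916 rad

Sensor diagonal = √(13.2² + 8.8²) = √251.6800 ≈ 15.8644 mm.
Angle of view α = 2·arctan(d/2f) with d = 15.8644 mm and f = 11.7 mm.
d/2f = 0.67797; arctan(0.67797) ≈ 0.5958 rad, so α ≈ 1.1916 rad.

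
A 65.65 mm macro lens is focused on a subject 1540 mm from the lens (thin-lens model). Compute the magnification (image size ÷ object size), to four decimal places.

Thin lens: 1/f = 1/dₒ + 1/dᵢ → 1/dᵢ = 1/65.65 − 1/1540 = 0.0145829 mm⁻¹, so dᵢ ≈ 68.5733 mm.
Magnification m = dᵢ/dₒ = 68.5733/1540 ≈ 0.04453.

0.0445×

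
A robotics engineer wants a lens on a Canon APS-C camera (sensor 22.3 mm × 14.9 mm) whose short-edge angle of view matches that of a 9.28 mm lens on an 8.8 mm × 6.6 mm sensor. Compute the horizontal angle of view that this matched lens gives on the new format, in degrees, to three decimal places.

56.045°

Equal short-edge AOV ⇒ f₂ = f₁ · 14.9/6.6 = 9.28 × 2.25758 ≈ 20.9503 mm.
Horizontal AOV on the new format = 2·arctan(22.3 / (2 × 20.9503)) = 2·arctan(0.53221) ≈ 56.0449°.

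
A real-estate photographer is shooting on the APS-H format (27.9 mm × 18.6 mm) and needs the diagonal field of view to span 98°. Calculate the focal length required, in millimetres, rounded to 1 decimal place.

14.6 mm

Sensor diagonal = √(27.9² + 18.6²) = √1124.3700 ≈ 33.5316 mm.
From α = 2·arctan(d/2f) we get f = d / (2·tan(α/2)).
With d = 33.5316 mm and α/2 = 49°, tan(α/2) ≈ 1.15037, so f ≈ 33.5316 / 2.30074 ≈ 14.5743 mm.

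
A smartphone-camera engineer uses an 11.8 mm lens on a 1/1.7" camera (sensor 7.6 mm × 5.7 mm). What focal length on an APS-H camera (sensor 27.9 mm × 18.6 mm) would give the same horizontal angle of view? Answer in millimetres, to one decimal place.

43.3 mm

Equal angle of view means equal width/f ratio, so f₂ = f₁ · (width₂/width₁) = 11.8 × 27.9/7.6.
f₂ = 11.8 × 3.67105 ≈ 43.318 mm.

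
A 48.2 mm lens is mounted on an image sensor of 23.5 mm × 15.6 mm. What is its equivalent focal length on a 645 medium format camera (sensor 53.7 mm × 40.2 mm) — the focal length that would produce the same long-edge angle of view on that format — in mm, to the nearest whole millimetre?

110 mm

Equal angle of view means equal width/f ratio, so f₂ = f₁ · (width₂/width₁) = 48.2 × 53.7/23.5.
f₂ = 48.2 × 2.28511 ≈ 110.142 mm.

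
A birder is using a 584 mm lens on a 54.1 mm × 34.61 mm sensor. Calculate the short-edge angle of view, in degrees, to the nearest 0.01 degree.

Angle of view α = 2·arctan(h/2f) with h = 34.61 mm and f = 584 mm.
h/2f = 0.02963; arctan(0.02963) ≈ 1.6973°, so α ≈ 3.3946°.

3.39°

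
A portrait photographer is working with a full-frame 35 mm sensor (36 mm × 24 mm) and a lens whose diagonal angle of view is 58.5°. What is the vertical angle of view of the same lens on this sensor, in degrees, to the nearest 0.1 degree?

Sensor diagonal = √(36² + 24²) = √1872.0000 ≈ 43.2666 mm.
From the diagonal AOV: f = 43.2666 / (2·tan(29.25°)) = 43.2666 / 1.12005 ≈ 38.6291 mm.
Vertical AOV = 2·arctan(24 / (2 × 38.6291)) = 2·arctan(0.31065) ≈ 34.5145°.

34.5°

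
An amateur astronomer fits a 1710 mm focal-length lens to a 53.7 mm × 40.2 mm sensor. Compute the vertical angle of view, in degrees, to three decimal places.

1.347°

Angle of view α = 2·arctan(h/2f) with h = 40.2 mm and f = 1710 mm.
h/2f = 0.01175; arctan(0.01175) ≈ 0.6734°, so α ≈ 1.3469°.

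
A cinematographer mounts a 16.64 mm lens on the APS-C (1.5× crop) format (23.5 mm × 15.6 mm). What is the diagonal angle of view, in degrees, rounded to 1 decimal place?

80.6°

Sensor diagonal = √(23.5² + 15.6²) = √795.6100 ≈ 28.2066 mm.
Angle of view α = 2·arctan(d/2f) with d = 28.2066 mm and f = 16.64 mm.
d/2f = 0.84755; arctan(0.84755) ≈ 40.2830°, so α ≈ 80.5661°.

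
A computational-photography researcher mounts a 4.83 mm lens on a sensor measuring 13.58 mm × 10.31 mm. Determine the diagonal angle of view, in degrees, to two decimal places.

Sensor diagonal = √(13.58² + 10.31²) = √290.7125 ≈ 17.0503 mm.
Angle of view α = 2·arctan(d/2f) with d = 17.0503 mm and f = 4.83 mm.
d/2f = 1.76504; arctan(1.76504) ≈ 60.4659°, so α ≈ 120.9318°.

120.93°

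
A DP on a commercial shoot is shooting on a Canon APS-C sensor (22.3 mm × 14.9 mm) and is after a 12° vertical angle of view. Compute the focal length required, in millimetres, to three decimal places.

70.882 mm

From α = 2·arctan(h/2f) we get f = h / (2·tan(α/2)).
With h = 14.9 mm and α/2 = 6°, tan(α/2) ≈ 0.10510, so f ≈ 14.9 / 0.21021 ≈ 70.8820 mm.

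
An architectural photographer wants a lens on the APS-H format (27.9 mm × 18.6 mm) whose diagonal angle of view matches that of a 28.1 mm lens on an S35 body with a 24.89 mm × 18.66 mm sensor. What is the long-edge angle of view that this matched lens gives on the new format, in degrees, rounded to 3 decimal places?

49.458°

Sensor diagonal = √(24.89² + 18.66²) = √967.7077 ≈ 31.1080 mm.
Sensor diagonal = √(27.9² + 18.6²) = √1124.3700 ≈ 33.5316 mm.
Equal diagonal AOV ⇒ f₂ = f₁ · 33.5316/31.1080 = 28.1 × 1.07791 ≈ 30.2893 mm.
Long-edge AOV on the new format = 2·arctan(27.9 / (2 × 30.2893)) = 2·arctan(0.46056) ≈ 49.4577°.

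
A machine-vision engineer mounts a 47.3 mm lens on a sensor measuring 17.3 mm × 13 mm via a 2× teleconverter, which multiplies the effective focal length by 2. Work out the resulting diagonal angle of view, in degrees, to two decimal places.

Effective focal length f = 47.3 × 2 = 94.6 mm.
Sensor diagonal = √(17.3² + 13²) = √468.2900 ≈ 21.6400 mm.
α = 2·arctan(21.640 / (2 × 94.6)) = 2·arctan(0.11438) ≈ 13.0499°.

13.05°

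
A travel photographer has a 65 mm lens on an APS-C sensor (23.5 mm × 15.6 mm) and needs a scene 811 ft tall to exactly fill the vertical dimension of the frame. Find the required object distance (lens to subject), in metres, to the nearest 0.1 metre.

1030.0 m

W: 811 ft × 304.8 mm/ft = 247192.79 mm.
Magnification m = h/W = dᵢ/dₒ; combined with 1/f = 1/dₒ + 1/dᵢ this gives dₒ = f·(1 + W/h).
dₒ = 65 mm × (1 + 247193/15.6) = 65 × 15846.6918 ≈ 1030034.967 mm = 1030.03 m.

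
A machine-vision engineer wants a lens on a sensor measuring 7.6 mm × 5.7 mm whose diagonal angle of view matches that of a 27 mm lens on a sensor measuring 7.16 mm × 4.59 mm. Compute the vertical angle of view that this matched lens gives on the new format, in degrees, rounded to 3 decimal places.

Sensor diagonal = √(7.16² + 4.59²) = √72.3337 ≈ 8.5049 mm.
Sensor diagonal = √(7.6² + 5.7²) = √90.2500 ≈ 9.5000 mm.
Equal diagonal AOV ⇒ f₂ = f₁ · 9.5000/8.5049 = 27 × 1.11700 ≈ 30.1590 mm.
Vertical AOV on the new format = 2·arctan(5.7 / (2 × 30.1590)) = 2·arctan(0.09450) ≈ 10.7967°.

10.797°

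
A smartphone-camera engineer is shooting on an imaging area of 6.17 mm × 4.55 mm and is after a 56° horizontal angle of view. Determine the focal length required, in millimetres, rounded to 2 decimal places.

From α = 2·arctan(w/2f) we get f = w / (2·tan(α/2)).
With w = 6.17 mm and α/2 = 28°, tan(α/2) ≈ 0.53171, so f ≈ 6.17 / 1.06342 ≈ 5.8020 mm.

5.80 mm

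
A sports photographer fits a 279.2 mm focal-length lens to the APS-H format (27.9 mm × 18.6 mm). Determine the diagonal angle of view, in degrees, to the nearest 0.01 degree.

6.87°

Sensor diagonal = √(27.9² + 18.6²) = √1124.3700 ≈ 33.5316 mm.
Angle of view α = 2·arctan(d/2f) with d = 33.5316 mm and f = 279.2 mm.
d/2f = 0.06005; arctan(0.06005) ≈ 3.4365°, so α ≈ 6.8729°.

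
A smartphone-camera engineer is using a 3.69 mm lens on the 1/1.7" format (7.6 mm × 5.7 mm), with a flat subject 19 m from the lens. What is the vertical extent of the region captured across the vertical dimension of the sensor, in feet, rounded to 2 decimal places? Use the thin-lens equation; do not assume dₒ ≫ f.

96.27 ft

dₒ: 19 m = 19000 mm.
Similar triangles through the lens centre give W/dₒ = h/dᵢ; with 1/f = 1/dₒ + 1/dᵢ this gives W = h·(dₒ − f)/f.
W = 5.7 mm × (19000 − 3.69) / 3.69 = 5.7 × 5148.0515 ≈ 29343.893 mm = 29343.893/304.8 ft = 96.2726 ft.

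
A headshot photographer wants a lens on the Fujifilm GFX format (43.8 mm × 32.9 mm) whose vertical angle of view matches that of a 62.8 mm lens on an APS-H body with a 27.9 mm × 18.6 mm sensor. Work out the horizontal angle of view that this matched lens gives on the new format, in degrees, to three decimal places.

Equal vertical AOV ⇒ f₂ = f₁ · 32.9/18.6 = 62.8 × 1.76882 ≈ 111.0817 mm.
Horizontal AOV on the new format = 2·arctan(43.8 / (2 × 111.0817)) = 2·arctan(0.19715) ≈ 22.3059°.

22.306°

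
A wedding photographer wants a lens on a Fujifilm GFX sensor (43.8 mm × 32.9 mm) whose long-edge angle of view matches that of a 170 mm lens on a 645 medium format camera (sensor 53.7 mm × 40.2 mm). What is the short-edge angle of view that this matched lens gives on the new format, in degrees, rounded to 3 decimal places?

Equal long-edge AOV ⇒ f₂ = f₁ · 43.8/53.7 = 170 × 0.81564 ≈ 138.6592 mm.
Short-edge AOV on the new format = 2·arctan(32.9 / (2 × 138.6592)) = 2·arctan(0.11864) ≈ 13.5315°.

13.531°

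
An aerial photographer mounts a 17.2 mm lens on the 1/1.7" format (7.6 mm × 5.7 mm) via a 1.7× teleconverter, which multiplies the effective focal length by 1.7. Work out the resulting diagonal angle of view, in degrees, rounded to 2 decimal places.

18.45°

Effective focal length f = 17.2 × 1.7 = 29.24 mm.
Sensor diagonal = √(7.6² + 5.7²) = √90.2500 ≈ 9.5000 mm.
α = 2·arctan(9.500 / (2 × 29.24)) = 2·arctan(0.16245) ≈ 18.4540°.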